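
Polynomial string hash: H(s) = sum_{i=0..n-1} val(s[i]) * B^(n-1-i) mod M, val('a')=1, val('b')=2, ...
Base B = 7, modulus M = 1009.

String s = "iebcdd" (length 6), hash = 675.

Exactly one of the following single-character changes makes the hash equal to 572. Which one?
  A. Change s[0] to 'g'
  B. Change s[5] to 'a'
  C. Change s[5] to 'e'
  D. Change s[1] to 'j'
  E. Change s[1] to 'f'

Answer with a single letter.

Answer: D

Derivation:
Option A: s[0]='i'->'g', delta=(7-9)*7^5 mod 1009 = 692, hash=675+692 mod 1009 = 358
Option B: s[5]='d'->'a', delta=(1-4)*7^0 mod 1009 = 1006, hash=675+1006 mod 1009 = 672
Option C: s[5]='d'->'e', delta=(5-4)*7^0 mod 1009 = 1, hash=675+1 mod 1009 = 676
Option D: s[1]='e'->'j', delta=(10-5)*7^4 mod 1009 = 906, hash=675+906 mod 1009 = 572 <-- target
Option E: s[1]='e'->'f', delta=(6-5)*7^4 mod 1009 = 383, hash=675+383 mod 1009 = 49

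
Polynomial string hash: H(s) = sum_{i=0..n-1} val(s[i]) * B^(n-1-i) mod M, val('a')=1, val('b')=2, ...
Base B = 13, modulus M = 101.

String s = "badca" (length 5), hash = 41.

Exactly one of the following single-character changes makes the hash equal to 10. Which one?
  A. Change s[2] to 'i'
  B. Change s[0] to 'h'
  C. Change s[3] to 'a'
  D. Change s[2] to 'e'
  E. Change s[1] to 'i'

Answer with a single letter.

Option A: s[2]='d'->'i', delta=(9-4)*13^2 mod 101 = 37, hash=41+37 mod 101 = 78
Option B: s[0]='b'->'h', delta=(8-2)*13^4 mod 101 = 70, hash=41+70 mod 101 = 10 <-- target
Option C: s[3]='c'->'a', delta=(1-3)*13^1 mod 101 = 75, hash=41+75 mod 101 = 15
Option D: s[2]='d'->'e', delta=(5-4)*13^2 mod 101 = 68, hash=41+68 mod 101 = 8
Option E: s[1]='a'->'i', delta=(9-1)*13^3 mod 101 = 2, hash=41+2 mod 101 = 43

Answer: B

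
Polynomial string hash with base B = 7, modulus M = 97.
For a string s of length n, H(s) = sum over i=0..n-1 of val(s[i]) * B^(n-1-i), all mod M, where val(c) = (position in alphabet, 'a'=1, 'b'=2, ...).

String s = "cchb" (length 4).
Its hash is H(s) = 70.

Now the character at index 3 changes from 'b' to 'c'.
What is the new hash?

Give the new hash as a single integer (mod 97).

Answer: 71

Derivation:
val('b') = 2, val('c') = 3
Position k = 3, exponent = n-1-k = 0
B^0 mod M = 7^0 mod 97 = 1
Delta = (3 - 2) * 1 mod 97 = 1
New hash = (70 + 1) mod 97 = 71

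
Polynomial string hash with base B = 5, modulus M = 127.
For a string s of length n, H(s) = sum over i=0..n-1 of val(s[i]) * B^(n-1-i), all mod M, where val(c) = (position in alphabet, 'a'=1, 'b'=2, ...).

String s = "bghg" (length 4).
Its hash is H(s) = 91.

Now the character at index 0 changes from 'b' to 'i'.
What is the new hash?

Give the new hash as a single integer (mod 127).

Answer: 77

Derivation:
val('b') = 2, val('i') = 9
Position k = 0, exponent = n-1-k = 3
B^3 mod M = 5^3 mod 127 = 125
Delta = (9 - 2) * 125 mod 127 = 113
New hash = (91 + 113) mod 127 = 77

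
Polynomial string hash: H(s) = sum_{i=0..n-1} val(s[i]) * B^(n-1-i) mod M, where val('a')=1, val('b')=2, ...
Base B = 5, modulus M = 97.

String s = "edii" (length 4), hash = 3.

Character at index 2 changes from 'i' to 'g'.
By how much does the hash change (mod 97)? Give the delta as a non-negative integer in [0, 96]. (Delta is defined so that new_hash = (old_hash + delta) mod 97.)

Answer: 87

Derivation:
Delta formula: (val(new) - val(old)) * B^(n-1-k) mod M
  val('g') - val('i') = 7 - 9 = -2
  B^(n-1-k) = 5^1 mod 97 = 5
  Delta = -2 * 5 mod 97 = 87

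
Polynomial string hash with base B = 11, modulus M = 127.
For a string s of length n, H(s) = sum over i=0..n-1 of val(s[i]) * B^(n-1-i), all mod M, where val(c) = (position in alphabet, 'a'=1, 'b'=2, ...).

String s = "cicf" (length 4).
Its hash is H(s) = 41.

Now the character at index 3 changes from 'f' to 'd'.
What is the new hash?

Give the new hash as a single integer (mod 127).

Answer: 39

Derivation:
val('f') = 6, val('d') = 4
Position k = 3, exponent = n-1-k = 0
B^0 mod M = 11^0 mod 127 = 1
Delta = (4 - 6) * 1 mod 127 = 125
New hash = (41 + 125) mod 127 = 39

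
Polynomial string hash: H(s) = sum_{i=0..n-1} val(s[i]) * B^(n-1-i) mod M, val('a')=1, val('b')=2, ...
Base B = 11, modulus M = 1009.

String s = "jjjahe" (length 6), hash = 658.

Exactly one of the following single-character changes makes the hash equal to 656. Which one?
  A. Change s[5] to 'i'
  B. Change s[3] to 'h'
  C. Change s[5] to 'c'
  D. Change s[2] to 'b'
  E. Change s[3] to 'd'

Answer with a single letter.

Option A: s[5]='e'->'i', delta=(9-5)*11^0 mod 1009 = 4, hash=658+4 mod 1009 = 662
Option B: s[3]='a'->'h', delta=(8-1)*11^2 mod 1009 = 847, hash=658+847 mod 1009 = 496
Option C: s[5]='e'->'c', delta=(3-5)*11^0 mod 1009 = 1007, hash=658+1007 mod 1009 = 656 <-- target
Option D: s[2]='j'->'b', delta=(2-10)*11^3 mod 1009 = 451, hash=658+451 mod 1009 = 100
Option E: s[3]='a'->'d', delta=(4-1)*11^2 mod 1009 = 363, hash=658+363 mod 1009 = 12

Answer: C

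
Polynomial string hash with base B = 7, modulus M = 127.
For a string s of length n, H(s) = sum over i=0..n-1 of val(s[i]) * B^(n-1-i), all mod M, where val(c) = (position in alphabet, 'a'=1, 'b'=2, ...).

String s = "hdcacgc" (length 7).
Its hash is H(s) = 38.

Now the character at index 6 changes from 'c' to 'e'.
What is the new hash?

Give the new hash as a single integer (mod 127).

Answer: 40

Derivation:
val('c') = 3, val('e') = 5
Position k = 6, exponent = n-1-k = 0
B^0 mod M = 7^0 mod 127 = 1
Delta = (5 - 3) * 1 mod 127 = 2
New hash = (38 + 2) mod 127 = 40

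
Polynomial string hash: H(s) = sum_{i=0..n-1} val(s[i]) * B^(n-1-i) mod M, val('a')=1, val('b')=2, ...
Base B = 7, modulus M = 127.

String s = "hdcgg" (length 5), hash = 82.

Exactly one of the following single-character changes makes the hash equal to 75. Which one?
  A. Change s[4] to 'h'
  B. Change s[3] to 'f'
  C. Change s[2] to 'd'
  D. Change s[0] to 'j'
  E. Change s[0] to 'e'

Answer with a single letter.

Option A: s[4]='g'->'h', delta=(8-7)*7^0 mod 127 = 1, hash=82+1 mod 127 = 83
Option B: s[3]='g'->'f', delta=(6-7)*7^1 mod 127 = 120, hash=82+120 mod 127 = 75 <-- target
Option C: s[2]='c'->'d', delta=(4-3)*7^2 mod 127 = 49, hash=82+49 mod 127 = 4
Option D: s[0]='h'->'j', delta=(10-8)*7^4 mod 127 = 103, hash=82+103 mod 127 = 58
Option E: s[0]='h'->'e', delta=(5-8)*7^4 mod 127 = 36, hash=82+36 mod 127 = 118

Answer: B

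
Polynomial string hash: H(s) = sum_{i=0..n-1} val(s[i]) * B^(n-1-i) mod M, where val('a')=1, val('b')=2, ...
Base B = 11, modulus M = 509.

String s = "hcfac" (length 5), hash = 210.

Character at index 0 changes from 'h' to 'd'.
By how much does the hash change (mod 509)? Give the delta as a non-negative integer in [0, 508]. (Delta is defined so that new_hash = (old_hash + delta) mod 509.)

Answer: 480

Derivation:
Delta formula: (val(new) - val(old)) * B^(n-1-k) mod M
  val('d') - val('h') = 4 - 8 = -4
  B^(n-1-k) = 11^4 mod 509 = 389
  Delta = -4 * 389 mod 509 = 480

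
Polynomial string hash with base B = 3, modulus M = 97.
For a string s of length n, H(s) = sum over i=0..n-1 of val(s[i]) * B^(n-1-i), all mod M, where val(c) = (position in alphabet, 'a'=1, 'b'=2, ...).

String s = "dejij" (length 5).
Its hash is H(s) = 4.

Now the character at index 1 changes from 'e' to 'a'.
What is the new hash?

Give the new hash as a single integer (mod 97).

Answer: 90

Derivation:
val('e') = 5, val('a') = 1
Position k = 1, exponent = n-1-k = 3
B^3 mod M = 3^3 mod 97 = 27
Delta = (1 - 5) * 27 mod 97 = 86
New hash = (4 + 86) mod 97 = 90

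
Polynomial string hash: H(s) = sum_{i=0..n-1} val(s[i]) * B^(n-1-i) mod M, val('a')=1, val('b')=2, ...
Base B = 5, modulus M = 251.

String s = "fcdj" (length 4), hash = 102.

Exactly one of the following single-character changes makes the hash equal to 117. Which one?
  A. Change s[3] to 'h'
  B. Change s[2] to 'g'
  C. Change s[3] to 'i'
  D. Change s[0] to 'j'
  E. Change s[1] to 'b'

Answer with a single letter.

Answer: B

Derivation:
Option A: s[3]='j'->'h', delta=(8-10)*5^0 mod 251 = 249, hash=102+249 mod 251 = 100
Option B: s[2]='d'->'g', delta=(7-4)*5^1 mod 251 = 15, hash=102+15 mod 251 = 117 <-- target
Option C: s[3]='j'->'i', delta=(9-10)*5^0 mod 251 = 250, hash=102+250 mod 251 = 101
Option D: s[0]='f'->'j', delta=(10-6)*5^3 mod 251 = 249, hash=102+249 mod 251 = 100
Option E: s[1]='c'->'b', delta=(2-3)*5^2 mod 251 = 226, hash=102+226 mod 251 = 77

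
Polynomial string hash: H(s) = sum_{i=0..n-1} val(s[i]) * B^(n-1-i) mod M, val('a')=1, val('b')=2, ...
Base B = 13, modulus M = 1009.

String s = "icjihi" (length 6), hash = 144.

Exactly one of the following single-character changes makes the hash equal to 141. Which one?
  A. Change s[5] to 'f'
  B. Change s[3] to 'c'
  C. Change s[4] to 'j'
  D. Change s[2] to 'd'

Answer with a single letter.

Option A: s[5]='i'->'f', delta=(6-9)*13^0 mod 1009 = 1006, hash=144+1006 mod 1009 = 141 <-- target
Option B: s[3]='i'->'c', delta=(3-9)*13^2 mod 1009 = 1004, hash=144+1004 mod 1009 = 139
Option C: s[4]='h'->'j', delta=(10-8)*13^1 mod 1009 = 26, hash=144+26 mod 1009 = 170
Option D: s[2]='j'->'d', delta=(4-10)*13^3 mod 1009 = 944, hash=144+944 mod 1009 = 79

Answer: A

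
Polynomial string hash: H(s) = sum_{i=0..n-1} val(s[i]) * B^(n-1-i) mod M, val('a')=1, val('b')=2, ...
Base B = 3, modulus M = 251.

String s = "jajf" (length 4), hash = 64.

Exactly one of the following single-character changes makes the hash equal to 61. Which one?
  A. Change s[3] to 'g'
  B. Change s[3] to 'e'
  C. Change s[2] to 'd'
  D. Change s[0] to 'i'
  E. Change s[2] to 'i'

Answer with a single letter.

Option A: s[3]='f'->'g', delta=(7-6)*3^0 mod 251 = 1, hash=64+1 mod 251 = 65
Option B: s[3]='f'->'e', delta=(5-6)*3^0 mod 251 = 250, hash=64+250 mod 251 = 63
Option C: s[2]='j'->'d', delta=(4-10)*3^1 mod 251 = 233, hash=64+233 mod 251 = 46
Option D: s[0]='j'->'i', delta=(9-10)*3^3 mod 251 = 224, hash=64+224 mod 251 = 37
Option E: s[2]='j'->'i', delta=(9-10)*3^1 mod 251 = 248, hash=64+248 mod 251 = 61 <-- target

Answer: E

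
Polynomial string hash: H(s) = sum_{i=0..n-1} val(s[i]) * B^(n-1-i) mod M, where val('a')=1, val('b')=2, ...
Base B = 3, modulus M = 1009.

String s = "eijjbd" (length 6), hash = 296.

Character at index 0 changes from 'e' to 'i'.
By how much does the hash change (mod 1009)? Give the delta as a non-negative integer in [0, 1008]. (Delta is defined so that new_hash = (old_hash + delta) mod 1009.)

Answer: 972

Derivation:
Delta formula: (val(new) - val(old)) * B^(n-1-k) mod M
  val('i') - val('e') = 9 - 5 = 4
  B^(n-1-k) = 3^5 mod 1009 = 243
  Delta = 4 * 243 mod 1009 = 972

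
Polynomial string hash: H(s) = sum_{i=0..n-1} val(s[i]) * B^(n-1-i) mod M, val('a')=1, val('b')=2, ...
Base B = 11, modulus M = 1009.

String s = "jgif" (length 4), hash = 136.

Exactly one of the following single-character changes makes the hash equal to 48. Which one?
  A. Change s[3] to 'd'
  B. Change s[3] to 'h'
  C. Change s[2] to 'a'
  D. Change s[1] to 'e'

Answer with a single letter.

Option A: s[3]='f'->'d', delta=(4-6)*11^0 mod 1009 = 1007, hash=136+1007 mod 1009 = 134
Option B: s[3]='f'->'h', delta=(8-6)*11^0 mod 1009 = 2, hash=136+2 mod 1009 = 138
Option C: s[2]='i'->'a', delta=(1-9)*11^1 mod 1009 = 921, hash=136+921 mod 1009 = 48 <-- target
Option D: s[1]='g'->'e', delta=(5-7)*11^2 mod 1009 = 767, hash=136+767 mod 1009 = 903

Answer: C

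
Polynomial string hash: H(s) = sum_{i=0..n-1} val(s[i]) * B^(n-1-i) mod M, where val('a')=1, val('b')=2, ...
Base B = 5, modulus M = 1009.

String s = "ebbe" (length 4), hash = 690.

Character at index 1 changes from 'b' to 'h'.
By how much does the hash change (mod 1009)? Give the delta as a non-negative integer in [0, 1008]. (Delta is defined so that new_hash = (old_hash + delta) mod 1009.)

Answer: 150

Derivation:
Delta formula: (val(new) - val(old)) * B^(n-1-k) mod M
  val('h') - val('b') = 8 - 2 = 6
  B^(n-1-k) = 5^2 mod 1009 = 25
  Delta = 6 * 25 mod 1009 = 150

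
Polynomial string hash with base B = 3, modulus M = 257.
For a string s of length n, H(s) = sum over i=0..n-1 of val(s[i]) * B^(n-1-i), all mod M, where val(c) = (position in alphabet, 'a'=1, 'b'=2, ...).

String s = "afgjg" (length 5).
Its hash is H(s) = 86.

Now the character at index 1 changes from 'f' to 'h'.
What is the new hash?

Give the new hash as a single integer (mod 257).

Answer: 140

Derivation:
val('f') = 6, val('h') = 8
Position k = 1, exponent = n-1-k = 3
B^3 mod M = 3^3 mod 257 = 27
Delta = (8 - 6) * 27 mod 257 = 54
New hash = (86 + 54) mod 257 = 140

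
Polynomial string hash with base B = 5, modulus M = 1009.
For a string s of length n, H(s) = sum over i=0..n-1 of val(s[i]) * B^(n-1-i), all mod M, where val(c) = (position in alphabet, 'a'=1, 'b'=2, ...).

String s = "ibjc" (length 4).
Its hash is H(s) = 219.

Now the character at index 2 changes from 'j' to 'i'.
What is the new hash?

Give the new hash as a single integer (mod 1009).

val('j') = 10, val('i') = 9
Position k = 2, exponent = n-1-k = 1
B^1 mod M = 5^1 mod 1009 = 5
Delta = (9 - 10) * 5 mod 1009 = 1004
New hash = (219 + 1004) mod 1009 = 214

Answer: 214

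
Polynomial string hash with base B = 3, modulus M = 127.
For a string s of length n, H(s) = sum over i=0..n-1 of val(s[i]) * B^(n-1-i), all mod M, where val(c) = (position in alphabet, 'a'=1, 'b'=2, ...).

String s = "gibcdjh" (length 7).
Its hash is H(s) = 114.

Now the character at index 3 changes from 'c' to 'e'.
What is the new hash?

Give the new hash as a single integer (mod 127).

val('c') = 3, val('e') = 5
Position k = 3, exponent = n-1-k = 3
B^3 mod M = 3^3 mod 127 = 27
Delta = (5 - 3) * 27 mod 127 = 54
New hash = (114 + 54) mod 127 = 41

Answer: 41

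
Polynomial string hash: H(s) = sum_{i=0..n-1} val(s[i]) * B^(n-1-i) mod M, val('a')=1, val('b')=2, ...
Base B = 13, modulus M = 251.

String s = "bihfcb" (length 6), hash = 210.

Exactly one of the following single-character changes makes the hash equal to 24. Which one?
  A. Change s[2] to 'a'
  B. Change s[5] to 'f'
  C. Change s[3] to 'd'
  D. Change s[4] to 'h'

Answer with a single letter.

Option A: s[2]='h'->'a', delta=(1-8)*13^3 mod 251 = 183, hash=210+183 mod 251 = 142
Option B: s[5]='b'->'f', delta=(6-2)*13^0 mod 251 = 4, hash=210+4 mod 251 = 214
Option C: s[3]='f'->'d', delta=(4-6)*13^2 mod 251 = 164, hash=210+164 mod 251 = 123
Option D: s[4]='c'->'h', delta=(8-3)*13^1 mod 251 = 65, hash=210+65 mod 251 = 24 <-- target

Answer: D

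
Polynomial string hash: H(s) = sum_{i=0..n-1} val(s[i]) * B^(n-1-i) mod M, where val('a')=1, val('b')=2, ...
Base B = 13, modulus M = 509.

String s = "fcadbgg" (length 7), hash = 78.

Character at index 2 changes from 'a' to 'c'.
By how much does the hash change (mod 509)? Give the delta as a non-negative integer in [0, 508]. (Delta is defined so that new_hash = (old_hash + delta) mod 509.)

Answer: 114

Derivation:
Delta formula: (val(new) - val(old)) * B^(n-1-k) mod M
  val('c') - val('a') = 3 - 1 = 2
  B^(n-1-k) = 13^4 mod 509 = 57
  Delta = 2 * 57 mod 509 = 114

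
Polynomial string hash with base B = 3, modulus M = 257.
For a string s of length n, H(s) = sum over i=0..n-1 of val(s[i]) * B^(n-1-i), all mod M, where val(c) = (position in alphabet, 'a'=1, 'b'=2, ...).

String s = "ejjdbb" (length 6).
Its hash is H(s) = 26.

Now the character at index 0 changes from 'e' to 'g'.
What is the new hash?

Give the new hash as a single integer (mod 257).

Answer: 255

Derivation:
val('e') = 5, val('g') = 7
Position k = 0, exponent = n-1-k = 5
B^5 mod M = 3^5 mod 257 = 243
Delta = (7 - 5) * 243 mod 257 = 229
New hash = (26 + 229) mod 257 = 255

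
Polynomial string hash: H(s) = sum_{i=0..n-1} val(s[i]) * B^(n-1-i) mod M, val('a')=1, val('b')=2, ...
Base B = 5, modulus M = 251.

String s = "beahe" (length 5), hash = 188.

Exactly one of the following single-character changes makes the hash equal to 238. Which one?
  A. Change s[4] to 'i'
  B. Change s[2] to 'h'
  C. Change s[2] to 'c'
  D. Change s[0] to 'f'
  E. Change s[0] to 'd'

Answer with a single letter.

Option A: s[4]='e'->'i', delta=(9-5)*5^0 mod 251 = 4, hash=188+4 mod 251 = 192
Option B: s[2]='a'->'h', delta=(8-1)*5^2 mod 251 = 175, hash=188+175 mod 251 = 112
Option C: s[2]='a'->'c', delta=(3-1)*5^2 mod 251 = 50, hash=188+50 mod 251 = 238 <-- target
Option D: s[0]='b'->'f', delta=(6-2)*5^4 mod 251 = 241, hash=188+241 mod 251 = 178
Option E: s[0]='b'->'d', delta=(4-2)*5^4 mod 251 = 246, hash=188+246 mod 251 = 183

Answer: C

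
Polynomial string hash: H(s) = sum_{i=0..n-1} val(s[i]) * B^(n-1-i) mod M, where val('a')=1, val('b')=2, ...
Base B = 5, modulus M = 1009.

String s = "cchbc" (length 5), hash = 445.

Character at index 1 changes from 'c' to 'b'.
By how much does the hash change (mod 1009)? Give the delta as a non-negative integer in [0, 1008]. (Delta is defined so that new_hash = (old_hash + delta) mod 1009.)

Answer: 884

Derivation:
Delta formula: (val(new) - val(old)) * B^(n-1-k) mod M
  val('b') - val('c') = 2 - 3 = -1
  B^(n-1-k) = 5^3 mod 1009 = 125
  Delta = -1 * 125 mod 1009 = 884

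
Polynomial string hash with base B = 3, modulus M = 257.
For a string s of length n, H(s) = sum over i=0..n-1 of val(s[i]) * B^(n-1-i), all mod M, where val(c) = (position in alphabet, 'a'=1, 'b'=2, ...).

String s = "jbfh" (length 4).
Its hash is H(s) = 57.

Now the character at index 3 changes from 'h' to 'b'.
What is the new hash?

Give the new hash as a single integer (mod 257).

Answer: 51

Derivation:
val('h') = 8, val('b') = 2
Position k = 3, exponent = n-1-k = 0
B^0 mod M = 3^0 mod 257 = 1
Delta = (2 - 8) * 1 mod 257 = 251
New hash = (57 + 251) mod 257 = 51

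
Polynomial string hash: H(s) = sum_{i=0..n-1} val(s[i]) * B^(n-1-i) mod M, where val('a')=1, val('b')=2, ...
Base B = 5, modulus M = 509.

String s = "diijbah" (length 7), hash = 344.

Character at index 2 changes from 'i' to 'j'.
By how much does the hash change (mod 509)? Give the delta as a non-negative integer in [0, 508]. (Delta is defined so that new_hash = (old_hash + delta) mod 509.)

Delta formula: (val(new) - val(old)) * B^(n-1-k) mod M
  val('j') - val('i') = 10 - 9 = 1
  B^(n-1-k) = 5^4 mod 509 = 116
  Delta = 1 * 116 mod 509 = 116

Answer: 116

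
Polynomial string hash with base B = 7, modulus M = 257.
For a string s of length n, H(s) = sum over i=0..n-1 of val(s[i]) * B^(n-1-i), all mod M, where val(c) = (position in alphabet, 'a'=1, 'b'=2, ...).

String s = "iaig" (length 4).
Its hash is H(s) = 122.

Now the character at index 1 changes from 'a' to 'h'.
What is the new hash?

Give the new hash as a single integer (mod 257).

Answer: 208

Derivation:
val('a') = 1, val('h') = 8
Position k = 1, exponent = n-1-k = 2
B^2 mod M = 7^2 mod 257 = 49
Delta = (8 - 1) * 49 mod 257 = 86
New hash = (122 + 86) mod 257 = 208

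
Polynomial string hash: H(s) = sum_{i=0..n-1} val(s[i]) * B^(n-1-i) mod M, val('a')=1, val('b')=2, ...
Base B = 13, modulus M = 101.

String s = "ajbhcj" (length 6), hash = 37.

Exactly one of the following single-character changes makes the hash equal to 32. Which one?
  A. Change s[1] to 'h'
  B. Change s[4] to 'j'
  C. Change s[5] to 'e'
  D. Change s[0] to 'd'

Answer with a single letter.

Answer: C

Derivation:
Option A: s[1]='j'->'h', delta=(8-10)*13^4 mod 101 = 44, hash=37+44 mod 101 = 81
Option B: s[4]='c'->'j', delta=(10-3)*13^1 mod 101 = 91, hash=37+91 mod 101 = 27
Option C: s[5]='j'->'e', delta=(5-10)*13^0 mod 101 = 96, hash=37+96 mod 101 = 32 <-- target
Option D: s[0]='a'->'d', delta=(4-1)*13^5 mod 101 = 51, hash=37+51 mod 101 = 88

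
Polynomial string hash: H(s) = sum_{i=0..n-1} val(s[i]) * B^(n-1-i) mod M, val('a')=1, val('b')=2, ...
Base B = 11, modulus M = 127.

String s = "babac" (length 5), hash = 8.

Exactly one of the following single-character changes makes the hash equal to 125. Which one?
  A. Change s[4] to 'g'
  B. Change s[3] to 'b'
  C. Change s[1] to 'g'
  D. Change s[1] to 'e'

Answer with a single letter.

Answer: D

Derivation:
Option A: s[4]='c'->'g', delta=(7-3)*11^0 mod 127 = 4, hash=8+4 mod 127 = 12
Option B: s[3]='a'->'b', delta=(2-1)*11^1 mod 127 = 11, hash=8+11 mod 127 = 19
Option C: s[1]='a'->'g', delta=(7-1)*11^3 mod 127 = 112, hash=8+112 mod 127 = 120
Option D: s[1]='a'->'e', delta=(5-1)*11^3 mod 127 = 117, hash=8+117 mod 127 = 125 <-- target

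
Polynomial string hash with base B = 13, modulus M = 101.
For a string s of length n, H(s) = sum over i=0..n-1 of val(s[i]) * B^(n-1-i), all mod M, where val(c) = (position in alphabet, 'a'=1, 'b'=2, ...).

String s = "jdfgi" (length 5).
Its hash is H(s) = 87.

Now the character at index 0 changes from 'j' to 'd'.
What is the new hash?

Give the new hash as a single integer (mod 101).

val('j') = 10, val('d') = 4
Position k = 0, exponent = n-1-k = 4
B^4 mod M = 13^4 mod 101 = 79
Delta = (4 - 10) * 79 mod 101 = 31
New hash = (87 + 31) mod 101 = 17

Answer: 17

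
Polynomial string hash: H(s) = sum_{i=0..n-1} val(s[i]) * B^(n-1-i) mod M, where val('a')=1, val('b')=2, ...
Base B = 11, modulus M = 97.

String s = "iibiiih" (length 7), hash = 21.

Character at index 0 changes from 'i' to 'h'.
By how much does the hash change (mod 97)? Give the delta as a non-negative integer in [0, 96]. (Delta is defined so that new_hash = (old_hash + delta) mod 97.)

Answer: 47

Derivation:
Delta formula: (val(new) - val(old)) * B^(n-1-k) mod M
  val('h') - val('i') = 8 - 9 = -1
  B^(n-1-k) = 11^6 mod 97 = 50
  Delta = -1 * 50 mod 97 = 47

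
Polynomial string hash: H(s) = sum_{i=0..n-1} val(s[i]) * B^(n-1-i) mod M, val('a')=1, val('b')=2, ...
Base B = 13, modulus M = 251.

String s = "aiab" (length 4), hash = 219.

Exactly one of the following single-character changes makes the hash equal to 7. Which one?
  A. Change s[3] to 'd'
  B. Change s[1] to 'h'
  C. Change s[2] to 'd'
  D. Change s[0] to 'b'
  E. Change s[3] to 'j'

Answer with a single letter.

Option A: s[3]='b'->'d', delta=(4-2)*13^0 mod 251 = 2, hash=219+2 mod 251 = 221
Option B: s[1]='i'->'h', delta=(8-9)*13^2 mod 251 = 82, hash=219+82 mod 251 = 50
Option C: s[2]='a'->'d', delta=(4-1)*13^1 mod 251 = 39, hash=219+39 mod 251 = 7 <-- target
Option D: s[0]='a'->'b', delta=(2-1)*13^3 mod 251 = 189, hash=219+189 mod 251 = 157
Option E: s[3]='b'->'j', delta=(10-2)*13^0 mod 251 = 8, hash=219+8 mod 251 = 227

Answer: C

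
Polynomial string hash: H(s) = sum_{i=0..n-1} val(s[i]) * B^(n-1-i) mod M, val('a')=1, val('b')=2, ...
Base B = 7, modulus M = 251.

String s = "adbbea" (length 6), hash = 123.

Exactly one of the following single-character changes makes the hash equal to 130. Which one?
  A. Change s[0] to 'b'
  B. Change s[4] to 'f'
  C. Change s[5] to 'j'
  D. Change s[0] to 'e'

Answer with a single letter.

Answer: B

Derivation:
Option A: s[0]='a'->'b', delta=(2-1)*7^5 mod 251 = 241, hash=123+241 mod 251 = 113
Option B: s[4]='e'->'f', delta=(6-5)*7^1 mod 251 = 7, hash=123+7 mod 251 = 130 <-- target
Option C: s[5]='a'->'j', delta=(10-1)*7^0 mod 251 = 9, hash=123+9 mod 251 = 132
Option D: s[0]='a'->'e', delta=(5-1)*7^5 mod 251 = 211, hash=123+211 mod 251 = 83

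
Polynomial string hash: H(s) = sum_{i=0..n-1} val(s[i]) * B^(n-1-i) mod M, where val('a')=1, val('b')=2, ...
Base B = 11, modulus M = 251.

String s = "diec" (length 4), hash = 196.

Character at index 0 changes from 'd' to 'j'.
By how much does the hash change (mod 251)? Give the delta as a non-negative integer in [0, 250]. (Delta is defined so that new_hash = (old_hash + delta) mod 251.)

Answer: 205

Derivation:
Delta formula: (val(new) - val(old)) * B^(n-1-k) mod M
  val('j') - val('d') = 10 - 4 = 6
  B^(n-1-k) = 11^3 mod 251 = 76
  Delta = 6 * 76 mod 251 = 205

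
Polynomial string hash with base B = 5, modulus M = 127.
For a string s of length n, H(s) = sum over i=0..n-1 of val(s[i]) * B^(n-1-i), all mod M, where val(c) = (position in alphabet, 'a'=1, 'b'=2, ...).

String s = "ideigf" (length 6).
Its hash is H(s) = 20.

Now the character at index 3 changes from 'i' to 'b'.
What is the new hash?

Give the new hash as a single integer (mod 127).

Answer: 99

Derivation:
val('i') = 9, val('b') = 2
Position k = 3, exponent = n-1-k = 2
B^2 mod M = 5^2 mod 127 = 25
Delta = (2 - 9) * 25 mod 127 = 79
New hash = (20 + 79) mod 127 = 99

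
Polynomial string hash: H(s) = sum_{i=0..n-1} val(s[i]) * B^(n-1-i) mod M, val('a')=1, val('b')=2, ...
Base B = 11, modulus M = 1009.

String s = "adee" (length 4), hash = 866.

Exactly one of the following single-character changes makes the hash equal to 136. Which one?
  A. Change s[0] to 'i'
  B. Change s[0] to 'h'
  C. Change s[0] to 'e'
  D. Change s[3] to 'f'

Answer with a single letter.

Answer: C

Derivation:
Option A: s[0]='a'->'i', delta=(9-1)*11^3 mod 1009 = 558, hash=866+558 mod 1009 = 415
Option B: s[0]='a'->'h', delta=(8-1)*11^3 mod 1009 = 236, hash=866+236 mod 1009 = 93
Option C: s[0]='a'->'e', delta=(5-1)*11^3 mod 1009 = 279, hash=866+279 mod 1009 = 136 <-- target
Option D: s[3]='e'->'f', delta=(6-5)*11^0 mod 1009 = 1, hash=866+1 mod 1009 = 867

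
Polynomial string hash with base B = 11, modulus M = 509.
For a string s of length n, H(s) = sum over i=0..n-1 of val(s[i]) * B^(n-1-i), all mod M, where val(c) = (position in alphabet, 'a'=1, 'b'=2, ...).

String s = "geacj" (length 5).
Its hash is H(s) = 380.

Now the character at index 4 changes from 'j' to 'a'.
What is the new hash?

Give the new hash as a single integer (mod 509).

Answer: 371

Derivation:
val('j') = 10, val('a') = 1
Position k = 4, exponent = n-1-k = 0
B^0 mod M = 11^0 mod 509 = 1
Delta = (1 - 10) * 1 mod 509 = 500
New hash = (380 + 500) mod 509 = 371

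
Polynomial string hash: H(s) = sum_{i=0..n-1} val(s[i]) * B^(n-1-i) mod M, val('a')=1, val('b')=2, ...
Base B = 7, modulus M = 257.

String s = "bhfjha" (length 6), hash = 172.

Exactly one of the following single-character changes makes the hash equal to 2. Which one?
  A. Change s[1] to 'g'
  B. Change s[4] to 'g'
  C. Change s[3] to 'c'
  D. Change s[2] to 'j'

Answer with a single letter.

Option A: s[1]='h'->'g', delta=(7-8)*7^4 mod 257 = 169, hash=172+169 mod 257 = 84
Option B: s[4]='h'->'g', delta=(7-8)*7^1 mod 257 = 250, hash=172+250 mod 257 = 165
Option C: s[3]='j'->'c', delta=(3-10)*7^2 mod 257 = 171, hash=172+171 mod 257 = 86
Option D: s[2]='f'->'j', delta=(10-6)*7^3 mod 257 = 87, hash=172+87 mod 257 = 2 <-- target

Answer: D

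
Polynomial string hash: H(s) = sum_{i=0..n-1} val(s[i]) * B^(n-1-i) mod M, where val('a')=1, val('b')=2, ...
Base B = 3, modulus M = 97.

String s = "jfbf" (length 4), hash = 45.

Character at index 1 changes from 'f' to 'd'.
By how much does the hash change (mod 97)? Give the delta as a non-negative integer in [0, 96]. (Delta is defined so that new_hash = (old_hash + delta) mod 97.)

Answer: 79

Derivation:
Delta formula: (val(new) - val(old)) * B^(n-1-k) mod M
  val('d') - val('f') = 4 - 6 = -2
  B^(n-1-k) = 3^2 mod 97 = 9
  Delta = -2 * 9 mod 97 = 79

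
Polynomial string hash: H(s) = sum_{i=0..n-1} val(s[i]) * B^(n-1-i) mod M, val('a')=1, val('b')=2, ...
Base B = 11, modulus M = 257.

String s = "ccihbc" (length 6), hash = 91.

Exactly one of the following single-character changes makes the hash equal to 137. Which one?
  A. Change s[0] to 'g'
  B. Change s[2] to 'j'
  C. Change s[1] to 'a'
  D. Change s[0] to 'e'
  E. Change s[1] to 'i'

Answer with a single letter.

Answer: B

Derivation:
Option A: s[0]='c'->'g', delta=(7-3)*11^5 mod 257 = 162, hash=91+162 mod 257 = 253
Option B: s[2]='i'->'j', delta=(10-9)*11^3 mod 257 = 46, hash=91+46 mod 257 = 137 <-- target
Option C: s[1]='c'->'a', delta=(1-3)*11^4 mod 257 = 16, hash=91+16 mod 257 = 107
Option D: s[0]='c'->'e', delta=(5-3)*11^5 mod 257 = 81, hash=91+81 mod 257 = 172
Option E: s[1]='c'->'i', delta=(9-3)*11^4 mod 257 = 209, hash=91+209 mod 257 = 43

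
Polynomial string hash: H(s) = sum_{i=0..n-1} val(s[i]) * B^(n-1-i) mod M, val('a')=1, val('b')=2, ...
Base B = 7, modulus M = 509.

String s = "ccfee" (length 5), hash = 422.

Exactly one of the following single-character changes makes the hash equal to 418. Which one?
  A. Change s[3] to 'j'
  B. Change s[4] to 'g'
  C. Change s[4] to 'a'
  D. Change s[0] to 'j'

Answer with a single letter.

Option A: s[3]='e'->'j', delta=(10-5)*7^1 mod 509 = 35, hash=422+35 mod 509 = 457
Option B: s[4]='e'->'g', delta=(7-5)*7^0 mod 509 = 2, hash=422+2 mod 509 = 424
Option C: s[4]='e'->'a', delta=(1-5)*7^0 mod 509 = 505, hash=422+505 mod 509 = 418 <-- target
Option D: s[0]='c'->'j', delta=(10-3)*7^4 mod 509 = 10, hash=422+10 mod 509 = 432

Answer: C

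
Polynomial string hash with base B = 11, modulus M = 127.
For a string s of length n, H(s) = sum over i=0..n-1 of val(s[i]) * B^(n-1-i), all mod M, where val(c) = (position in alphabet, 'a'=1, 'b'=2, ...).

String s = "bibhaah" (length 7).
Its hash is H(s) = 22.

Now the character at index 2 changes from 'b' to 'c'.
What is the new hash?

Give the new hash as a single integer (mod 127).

val('b') = 2, val('c') = 3
Position k = 2, exponent = n-1-k = 4
B^4 mod M = 11^4 mod 127 = 36
Delta = (3 - 2) * 36 mod 127 = 36
New hash = (22 + 36) mod 127 = 58

Answer: 58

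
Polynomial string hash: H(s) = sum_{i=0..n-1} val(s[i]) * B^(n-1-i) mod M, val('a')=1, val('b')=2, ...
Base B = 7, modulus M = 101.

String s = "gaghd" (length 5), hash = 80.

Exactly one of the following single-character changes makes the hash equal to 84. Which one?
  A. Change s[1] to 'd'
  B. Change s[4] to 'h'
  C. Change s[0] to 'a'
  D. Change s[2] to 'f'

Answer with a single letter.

Option A: s[1]='a'->'d', delta=(4-1)*7^3 mod 101 = 19, hash=80+19 mod 101 = 99
Option B: s[4]='d'->'h', delta=(8-4)*7^0 mod 101 = 4, hash=80+4 mod 101 = 84 <-- target
Option C: s[0]='g'->'a', delta=(1-7)*7^4 mod 101 = 37, hash=80+37 mod 101 = 16
Option D: s[2]='g'->'f', delta=(6-7)*7^2 mod 101 = 52, hash=80+52 mod 101 = 31

Answer: B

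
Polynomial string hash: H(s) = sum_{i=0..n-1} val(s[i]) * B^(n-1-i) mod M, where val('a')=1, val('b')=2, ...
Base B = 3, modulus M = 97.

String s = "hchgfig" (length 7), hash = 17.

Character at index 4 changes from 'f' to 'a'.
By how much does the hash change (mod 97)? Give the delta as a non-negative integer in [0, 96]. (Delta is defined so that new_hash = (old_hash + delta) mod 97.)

Answer: 52

Derivation:
Delta formula: (val(new) - val(old)) * B^(n-1-k) mod M
  val('a') - val('f') = 1 - 6 = -5
  B^(n-1-k) = 3^2 mod 97 = 9
  Delta = -5 * 9 mod 97 = 52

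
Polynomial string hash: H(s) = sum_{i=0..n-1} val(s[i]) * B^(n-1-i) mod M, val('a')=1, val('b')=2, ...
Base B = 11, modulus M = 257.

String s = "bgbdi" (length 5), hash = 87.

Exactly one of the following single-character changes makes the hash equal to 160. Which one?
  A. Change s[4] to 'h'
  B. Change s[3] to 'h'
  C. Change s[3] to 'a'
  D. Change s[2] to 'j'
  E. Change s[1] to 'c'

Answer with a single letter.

Option A: s[4]='i'->'h', delta=(8-9)*11^0 mod 257 = 256, hash=87+256 mod 257 = 86
Option B: s[3]='d'->'h', delta=(8-4)*11^1 mod 257 = 44, hash=87+44 mod 257 = 131
Option C: s[3]='d'->'a', delta=(1-4)*11^1 mod 257 = 224, hash=87+224 mod 257 = 54
Option D: s[2]='b'->'j', delta=(10-2)*11^2 mod 257 = 197, hash=87+197 mod 257 = 27
Option E: s[1]='g'->'c', delta=(3-7)*11^3 mod 257 = 73, hash=87+73 mod 257 = 160 <-- target

Answer: E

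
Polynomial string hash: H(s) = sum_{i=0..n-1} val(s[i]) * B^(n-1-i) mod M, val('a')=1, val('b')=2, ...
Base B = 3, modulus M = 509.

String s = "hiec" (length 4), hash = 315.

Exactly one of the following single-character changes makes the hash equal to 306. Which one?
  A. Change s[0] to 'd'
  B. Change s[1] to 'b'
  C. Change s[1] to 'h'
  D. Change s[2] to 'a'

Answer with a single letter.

Answer: C

Derivation:
Option A: s[0]='h'->'d', delta=(4-8)*3^3 mod 509 = 401, hash=315+401 mod 509 = 207
Option B: s[1]='i'->'b', delta=(2-9)*3^2 mod 509 = 446, hash=315+446 mod 509 = 252
Option C: s[1]='i'->'h', delta=(8-9)*3^2 mod 509 = 500, hash=315+500 mod 509 = 306 <-- target
Option D: s[2]='e'->'a', delta=(1-5)*3^1 mod 509 = 497, hash=315+497 mod 509 = 303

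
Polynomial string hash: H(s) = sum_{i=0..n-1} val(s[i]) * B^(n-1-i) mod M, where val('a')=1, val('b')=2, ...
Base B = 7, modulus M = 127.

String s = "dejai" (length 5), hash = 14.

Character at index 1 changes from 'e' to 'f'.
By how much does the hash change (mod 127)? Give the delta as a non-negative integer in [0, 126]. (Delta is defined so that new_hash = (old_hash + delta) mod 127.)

Delta formula: (val(new) - val(old)) * B^(n-1-k) mod M
  val('f') - val('e') = 6 - 5 = 1
  B^(n-1-k) = 7^3 mod 127 = 89
  Delta = 1 * 89 mod 127 = 89

Answer: 89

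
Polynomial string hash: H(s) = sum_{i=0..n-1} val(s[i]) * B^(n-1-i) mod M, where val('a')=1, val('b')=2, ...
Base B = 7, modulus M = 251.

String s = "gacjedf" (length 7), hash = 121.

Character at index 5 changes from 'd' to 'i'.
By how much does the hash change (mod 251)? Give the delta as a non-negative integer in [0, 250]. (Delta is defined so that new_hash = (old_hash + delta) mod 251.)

Answer: 35

Derivation:
Delta formula: (val(new) - val(old)) * B^(n-1-k) mod M
  val('i') - val('d') = 9 - 4 = 5
  B^(n-1-k) = 7^1 mod 251 = 7
  Delta = 5 * 7 mod 251 = 35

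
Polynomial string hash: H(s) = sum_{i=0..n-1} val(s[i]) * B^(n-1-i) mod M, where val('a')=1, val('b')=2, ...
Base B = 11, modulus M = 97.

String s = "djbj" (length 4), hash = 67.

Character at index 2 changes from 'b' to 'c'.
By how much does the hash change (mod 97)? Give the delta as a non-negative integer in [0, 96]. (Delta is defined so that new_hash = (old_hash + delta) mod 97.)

Delta formula: (val(new) - val(old)) * B^(n-1-k) mod M
  val('c') - val('b') = 3 - 2 = 1
  B^(n-1-k) = 11^1 mod 97 = 11
  Delta = 1 * 11 mod 97 = 11

Answer: 11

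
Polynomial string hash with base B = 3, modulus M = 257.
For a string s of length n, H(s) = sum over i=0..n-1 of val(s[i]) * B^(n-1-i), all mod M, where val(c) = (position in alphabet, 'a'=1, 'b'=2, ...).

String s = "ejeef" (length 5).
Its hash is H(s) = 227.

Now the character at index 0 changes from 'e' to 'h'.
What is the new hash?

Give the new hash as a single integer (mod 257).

Answer: 213

Derivation:
val('e') = 5, val('h') = 8
Position k = 0, exponent = n-1-k = 4
B^4 mod M = 3^4 mod 257 = 81
Delta = (8 - 5) * 81 mod 257 = 243
New hash = (227 + 243) mod 257 = 213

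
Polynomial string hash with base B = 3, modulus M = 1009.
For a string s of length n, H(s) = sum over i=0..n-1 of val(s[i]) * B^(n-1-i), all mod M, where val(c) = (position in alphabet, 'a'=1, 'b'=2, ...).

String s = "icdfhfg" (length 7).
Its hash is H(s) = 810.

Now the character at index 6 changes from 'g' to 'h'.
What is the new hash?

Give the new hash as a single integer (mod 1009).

Answer: 811

Derivation:
val('g') = 7, val('h') = 8
Position k = 6, exponent = n-1-k = 0
B^0 mod M = 3^0 mod 1009 = 1
Delta = (8 - 7) * 1 mod 1009 = 1
New hash = (810 + 1) mod 1009 = 811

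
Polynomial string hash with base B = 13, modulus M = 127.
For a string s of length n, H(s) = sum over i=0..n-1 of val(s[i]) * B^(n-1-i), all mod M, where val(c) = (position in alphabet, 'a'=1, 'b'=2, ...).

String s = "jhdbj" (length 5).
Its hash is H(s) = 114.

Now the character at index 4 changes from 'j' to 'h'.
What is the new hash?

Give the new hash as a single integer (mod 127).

Answer: 112

Derivation:
val('j') = 10, val('h') = 8
Position k = 4, exponent = n-1-k = 0
B^0 mod M = 13^0 mod 127 = 1
Delta = (8 - 10) * 1 mod 127 = 125
New hash = (114 + 125) mod 127 = 112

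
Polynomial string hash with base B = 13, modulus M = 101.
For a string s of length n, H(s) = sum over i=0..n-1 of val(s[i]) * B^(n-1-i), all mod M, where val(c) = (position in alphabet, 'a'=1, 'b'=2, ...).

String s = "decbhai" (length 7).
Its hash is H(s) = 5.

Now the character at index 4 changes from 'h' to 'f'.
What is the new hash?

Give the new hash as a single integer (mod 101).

Answer: 71

Derivation:
val('h') = 8, val('f') = 6
Position k = 4, exponent = n-1-k = 2
B^2 mod M = 13^2 mod 101 = 68
Delta = (6 - 8) * 68 mod 101 = 66
New hash = (5 + 66) mod 101 = 71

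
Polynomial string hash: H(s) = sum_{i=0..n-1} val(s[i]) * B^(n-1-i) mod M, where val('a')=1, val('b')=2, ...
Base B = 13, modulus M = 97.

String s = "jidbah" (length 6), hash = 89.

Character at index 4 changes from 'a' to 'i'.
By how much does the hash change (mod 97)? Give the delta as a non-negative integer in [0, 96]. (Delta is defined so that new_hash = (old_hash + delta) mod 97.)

Answer: 7

Derivation:
Delta formula: (val(new) - val(old)) * B^(n-1-k) mod M
  val('i') - val('a') = 9 - 1 = 8
  B^(n-1-k) = 13^1 mod 97 = 13
  Delta = 8 * 13 mod 97 = 7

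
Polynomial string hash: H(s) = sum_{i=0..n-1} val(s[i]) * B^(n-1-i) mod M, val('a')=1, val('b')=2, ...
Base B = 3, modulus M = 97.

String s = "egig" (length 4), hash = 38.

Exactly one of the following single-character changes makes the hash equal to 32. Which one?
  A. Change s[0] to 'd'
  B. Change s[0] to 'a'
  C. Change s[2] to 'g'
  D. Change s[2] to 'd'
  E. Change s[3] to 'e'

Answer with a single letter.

Option A: s[0]='e'->'d', delta=(4-5)*3^3 mod 97 = 70, hash=38+70 mod 97 = 11
Option B: s[0]='e'->'a', delta=(1-5)*3^3 mod 97 = 86, hash=38+86 mod 97 = 27
Option C: s[2]='i'->'g', delta=(7-9)*3^1 mod 97 = 91, hash=38+91 mod 97 = 32 <-- target
Option D: s[2]='i'->'d', delta=(4-9)*3^1 mod 97 = 82, hash=38+82 mod 97 = 23
Option E: s[3]='g'->'e', delta=(5-7)*3^0 mod 97 = 95, hash=38+95 mod 97 = 36

Answer: C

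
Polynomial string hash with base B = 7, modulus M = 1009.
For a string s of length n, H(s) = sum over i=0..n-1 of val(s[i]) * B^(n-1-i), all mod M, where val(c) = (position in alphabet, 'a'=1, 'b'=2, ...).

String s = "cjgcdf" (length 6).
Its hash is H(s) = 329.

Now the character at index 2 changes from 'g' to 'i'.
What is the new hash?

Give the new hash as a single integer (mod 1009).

Answer: 6

Derivation:
val('g') = 7, val('i') = 9
Position k = 2, exponent = n-1-k = 3
B^3 mod M = 7^3 mod 1009 = 343
Delta = (9 - 7) * 343 mod 1009 = 686
New hash = (329 + 686) mod 1009 = 6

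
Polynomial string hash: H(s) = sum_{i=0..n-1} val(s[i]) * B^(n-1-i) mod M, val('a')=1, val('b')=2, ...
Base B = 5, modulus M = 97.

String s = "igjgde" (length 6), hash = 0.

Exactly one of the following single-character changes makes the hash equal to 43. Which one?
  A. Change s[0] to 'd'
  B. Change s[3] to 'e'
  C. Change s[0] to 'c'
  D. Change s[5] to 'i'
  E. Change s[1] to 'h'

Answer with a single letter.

Answer: E

Derivation:
Option A: s[0]='i'->'d', delta=(4-9)*5^5 mod 97 = 89, hash=0+89 mod 97 = 89
Option B: s[3]='g'->'e', delta=(5-7)*5^2 mod 97 = 47, hash=0+47 mod 97 = 47
Option C: s[0]='i'->'c', delta=(3-9)*5^5 mod 97 = 68, hash=0+68 mod 97 = 68
Option D: s[5]='e'->'i', delta=(9-5)*5^0 mod 97 = 4, hash=0+4 mod 97 = 4
Option E: s[1]='g'->'h', delta=(8-7)*5^4 mod 97 = 43, hash=0+43 mod 97 = 43 <-- target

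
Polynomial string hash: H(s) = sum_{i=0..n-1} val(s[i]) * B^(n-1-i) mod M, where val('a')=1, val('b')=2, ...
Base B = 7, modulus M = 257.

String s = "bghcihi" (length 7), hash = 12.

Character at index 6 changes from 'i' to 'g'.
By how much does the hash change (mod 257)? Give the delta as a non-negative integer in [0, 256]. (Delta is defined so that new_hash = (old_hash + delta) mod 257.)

Delta formula: (val(new) - val(old)) * B^(n-1-k) mod M
  val('g') - val('i') = 7 - 9 = -2
  B^(n-1-k) = 7^0 mod 257 = 1
  Delta = -2 * 1 mod 257 = 255

Answer: 255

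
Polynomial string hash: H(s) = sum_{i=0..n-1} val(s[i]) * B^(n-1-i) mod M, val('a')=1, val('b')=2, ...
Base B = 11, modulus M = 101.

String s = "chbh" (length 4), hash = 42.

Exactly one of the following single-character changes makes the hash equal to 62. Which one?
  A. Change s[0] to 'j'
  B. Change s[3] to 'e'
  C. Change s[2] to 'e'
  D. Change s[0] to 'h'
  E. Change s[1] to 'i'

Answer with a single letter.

Option A: s[0]='c'->'j', delta=(10-3)*11^3 mod 101 = 25, hash=42+25 mod 101 = 67
Option B: s[3]='h'->'e', delta=(5-8)*11^0 mod 101 = 98, hash=42+98 mod 101 = 39
Option C: s[2]='b'->'e', delta=(5-2)*11^1 mod 101 = 33, hash=42+33 mod 101 = 75
Option D: s[0]='c'->'h', delta=(8-3)*11^3 mod 101 = 90, hash=42+90 mod 101 = 31
Option E: s[1]='h'->'i', delta=(9-8)*11^2 mod 101 = 20, hash=42+20 mod 101 = 62 <-- target

Answer: E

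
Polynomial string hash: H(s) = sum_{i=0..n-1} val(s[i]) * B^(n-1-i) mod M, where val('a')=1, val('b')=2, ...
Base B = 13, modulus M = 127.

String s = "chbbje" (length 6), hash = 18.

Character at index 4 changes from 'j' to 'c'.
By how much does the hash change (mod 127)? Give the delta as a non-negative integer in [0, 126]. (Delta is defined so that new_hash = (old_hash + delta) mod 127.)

Answer: 36

Derivation:
Delta formula: (val(new) - val(old)) * B^(n-1-k) mod M
  val('c') - val('j') = 3 - 10 = -7
  B^(n-1-k) = 13^1 mod 127 = 13
  Delta = -7 * 13 mod 127 = 36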